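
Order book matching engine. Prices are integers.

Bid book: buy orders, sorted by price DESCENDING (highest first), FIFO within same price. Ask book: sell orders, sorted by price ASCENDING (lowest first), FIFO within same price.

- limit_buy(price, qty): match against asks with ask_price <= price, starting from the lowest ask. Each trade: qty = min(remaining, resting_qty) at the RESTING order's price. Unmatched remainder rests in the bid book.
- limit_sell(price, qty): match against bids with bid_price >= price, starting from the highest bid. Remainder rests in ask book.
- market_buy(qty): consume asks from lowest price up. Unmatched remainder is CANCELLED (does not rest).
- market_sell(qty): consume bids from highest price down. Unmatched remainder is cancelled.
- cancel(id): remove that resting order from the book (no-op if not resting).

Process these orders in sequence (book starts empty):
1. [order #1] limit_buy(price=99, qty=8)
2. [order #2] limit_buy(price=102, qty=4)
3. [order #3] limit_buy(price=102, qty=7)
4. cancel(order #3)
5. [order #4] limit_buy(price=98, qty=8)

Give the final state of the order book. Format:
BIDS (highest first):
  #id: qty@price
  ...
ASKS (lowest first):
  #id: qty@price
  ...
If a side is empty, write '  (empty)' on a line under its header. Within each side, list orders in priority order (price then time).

After op 1 [order #1] limit_buy(price=99, qty=8): fills=none; bids=[#1:8@99] asks=[-]
After op 2 [order #2] limit_buy(price=102, qty=4): fills=none; bids=[#2:4@102 #1:8@99] asks=[-]
After op 3 [order #3] limit_buy(price=102, qty=7): fills=none; bids=[#2:4@102 #3:7@102 #1:8@99] asks=[-]
After op 4 cancel(order #3): fills=none; bids=[#2:4@102 #1:8@99] asks=[-]
After op 5 [order #4] limit_buy(price=98, qty=8): fills=none; bids=[#2:4@102 #1:8@99 #4:8@98] asks=[-]

Answer: BIDS (highest first):
  #2: 4@102
  #1: 8@99
  #4: 8@98
ASKS (lowest first):
  (empty)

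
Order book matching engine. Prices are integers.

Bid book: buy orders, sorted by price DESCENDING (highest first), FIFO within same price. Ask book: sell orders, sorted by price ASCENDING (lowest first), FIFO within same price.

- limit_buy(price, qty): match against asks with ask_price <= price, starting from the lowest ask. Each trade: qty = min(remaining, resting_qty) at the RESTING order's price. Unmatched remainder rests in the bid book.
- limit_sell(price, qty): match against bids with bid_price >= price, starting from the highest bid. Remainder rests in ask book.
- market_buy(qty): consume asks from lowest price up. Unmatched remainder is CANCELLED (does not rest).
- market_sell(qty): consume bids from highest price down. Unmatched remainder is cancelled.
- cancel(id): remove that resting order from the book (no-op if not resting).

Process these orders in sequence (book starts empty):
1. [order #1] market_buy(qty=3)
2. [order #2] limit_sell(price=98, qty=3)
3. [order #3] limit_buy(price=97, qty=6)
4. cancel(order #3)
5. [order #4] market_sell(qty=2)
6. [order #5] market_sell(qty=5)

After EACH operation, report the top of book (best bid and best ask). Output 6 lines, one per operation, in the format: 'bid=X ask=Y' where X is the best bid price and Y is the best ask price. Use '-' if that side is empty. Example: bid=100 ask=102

Answer: bid=- ask=-
bid=- ask=98
bid=97 ask=98
bid=- ask=98
bid=- ask=98
bid=- ask=98

Derivation:
After op 1 [order #1] market_buy(qty=3): fills=none; bids=[-] asks=[-]
After op 2 [order #2] limit_sell(price=98, qty=3): fills=none; bids=[-] asks=[#2:3@98]
After op 3 [order #3] limit_buy(price=97, qty=6): fills=none; bids=[#3:6@97] asks=[#2:3@98]
After op 4 cancel(order #3): fills=none; bids=[-] asks=[#2:3@98]
After op 5 [order #4] market_sell(qty=2): fills=none; bids=[-] asks=[#2:3@98]
After op 6 [order #5] market_sell(qty=5): fills=none; bids=[-] asks=[#2:3@98]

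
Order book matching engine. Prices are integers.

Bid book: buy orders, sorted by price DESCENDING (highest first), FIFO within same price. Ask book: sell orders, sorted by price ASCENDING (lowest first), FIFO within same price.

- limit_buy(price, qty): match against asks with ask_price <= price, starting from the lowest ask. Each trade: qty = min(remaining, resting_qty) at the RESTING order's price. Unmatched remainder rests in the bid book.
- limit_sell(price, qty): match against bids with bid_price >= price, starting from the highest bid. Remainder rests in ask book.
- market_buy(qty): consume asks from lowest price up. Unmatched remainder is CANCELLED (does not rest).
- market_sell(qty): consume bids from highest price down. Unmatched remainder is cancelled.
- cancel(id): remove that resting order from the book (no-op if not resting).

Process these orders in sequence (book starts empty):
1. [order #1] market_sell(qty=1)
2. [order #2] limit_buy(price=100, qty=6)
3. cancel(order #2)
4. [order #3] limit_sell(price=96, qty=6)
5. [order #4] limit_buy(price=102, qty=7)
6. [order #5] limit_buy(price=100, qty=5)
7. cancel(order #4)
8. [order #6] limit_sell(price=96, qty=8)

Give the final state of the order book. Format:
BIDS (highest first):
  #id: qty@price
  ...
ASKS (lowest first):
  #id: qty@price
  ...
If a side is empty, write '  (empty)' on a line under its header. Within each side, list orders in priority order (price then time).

After op 1 [order #1] market_sell(qty=1): fills=none; bids=[-] asks=[-]
After op 2 [order #2] limit_buy(price=100, qty=6): fills=none; bids=[#2:6@100] asks=[-]
After op 3 cancel(order #2): fills=none; bids=[-] asks=[-]
After op 4 [order #3] limit_sell(price=96, qty=6): fills=none; bids=[-] asks=[#3:6@96]
After op 5 [order #4] limit_buy(price=102, qty=7): fills=#4x#3:6@96; bids=[#4:1@102] asks=[-]
After op 6 [order #5] limit_buy(price=100, qty=5): fills=none; bids=[#4:1@102 #5:5@100] asks=[-]
After op 7 cancel(order #4): fills=none; bids=[#5:5@100] asks=[-]
After op 8 [order #6] limit_sell(price=96, qty=8): fills=#5x#6:5@100; bids=[-] asks=[#6:3@96]

Answer: BIDS (highest first):
  (empty)
ASKS (lowest first):
  #6: 3@96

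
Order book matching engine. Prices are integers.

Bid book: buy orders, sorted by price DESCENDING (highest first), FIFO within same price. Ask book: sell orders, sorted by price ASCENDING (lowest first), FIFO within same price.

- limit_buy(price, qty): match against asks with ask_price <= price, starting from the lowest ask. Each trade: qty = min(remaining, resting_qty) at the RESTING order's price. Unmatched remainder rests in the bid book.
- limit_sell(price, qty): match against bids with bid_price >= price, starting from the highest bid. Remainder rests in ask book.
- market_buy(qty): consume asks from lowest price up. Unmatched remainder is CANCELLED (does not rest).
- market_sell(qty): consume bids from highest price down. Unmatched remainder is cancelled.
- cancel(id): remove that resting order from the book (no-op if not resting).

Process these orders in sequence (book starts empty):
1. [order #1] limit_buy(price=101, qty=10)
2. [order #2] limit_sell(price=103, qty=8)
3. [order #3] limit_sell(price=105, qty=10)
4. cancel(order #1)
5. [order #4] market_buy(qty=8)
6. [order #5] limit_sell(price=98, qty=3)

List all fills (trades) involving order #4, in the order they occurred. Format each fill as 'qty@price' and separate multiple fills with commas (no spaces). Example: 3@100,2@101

After op 1 [order #1] limit_buy(price=101, qty=10): fills=none; bids=[#1:10@101] asks=[-]
After op 2 [order #2] limit_sell(price=103, qty=8): fills=none; bids=[#1:10@101] asks=[#2:8@103]
After op 3 [order #3] limit_sell(price=105, qty=10): fills=none; bids=[#1:10@101] asks=[#2:8@103 #3:10@105]
After op 4 cancel(order #1): fills=none; bids=[-] asks=[#2:8@103 #3:10@105]
After op 5 [order #4] market_buy(qty=8): fills=#4x#2:8@103; bids=[-] asks=[#3:10@105]
After op 6 [order #5] limit_sell(price=98, qty=3): fills=none; bids=[-] asks=[#5:3@98 #3:10@105]

Answer: 8@103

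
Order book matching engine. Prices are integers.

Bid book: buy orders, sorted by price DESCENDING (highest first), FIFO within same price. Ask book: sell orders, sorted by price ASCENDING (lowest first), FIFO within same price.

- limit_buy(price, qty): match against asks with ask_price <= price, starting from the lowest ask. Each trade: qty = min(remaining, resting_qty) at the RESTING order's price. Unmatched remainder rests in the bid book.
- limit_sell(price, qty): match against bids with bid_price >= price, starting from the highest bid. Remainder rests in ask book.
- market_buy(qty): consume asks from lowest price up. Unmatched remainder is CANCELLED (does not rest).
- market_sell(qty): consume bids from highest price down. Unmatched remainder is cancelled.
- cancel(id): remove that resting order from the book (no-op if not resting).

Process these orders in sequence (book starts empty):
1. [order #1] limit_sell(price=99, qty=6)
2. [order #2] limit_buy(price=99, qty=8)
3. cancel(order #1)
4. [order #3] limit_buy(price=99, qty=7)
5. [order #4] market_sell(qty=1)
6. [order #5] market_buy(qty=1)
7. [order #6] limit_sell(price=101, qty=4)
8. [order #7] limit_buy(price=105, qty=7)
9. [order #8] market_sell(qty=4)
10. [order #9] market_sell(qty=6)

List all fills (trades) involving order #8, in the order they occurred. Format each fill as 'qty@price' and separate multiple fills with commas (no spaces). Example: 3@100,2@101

After op 1 [order #1] limit_sell(price=99, qty=6): fills=none; bids=[-] asks=[#1:6@99]
After op 2 [order #2] limit_buy(price=99, qty=8): fills=#2x#1:6@99; bids=[#2:2@99] asks=[-]
After op 3 cancel(order #1): fills=none; bids=[#2:2@99] asks=[-]
After op 4 [order #3] limit_buy(price=99, qty=7): fills=none; bids=[#2:2@99 #3:7@99] asks=[-]
After op 5 [order #4] market_sell(qty=1): fills=#2x#4:1@99; bids=[#2:1@99 #3:7@99] asks=[-]
After op 6 [order #5] market_buy(qty=1): fills=none; bids=[#2:1@99 #3:7@99] asks=[-]
After op 7 [order #6] limit_sell(price=101, qty=4): fills=none; bids=[#2:1@99 #3:7@99] asks=[#6:4@101]
After op 8 [order #7] limit_buy(price=105, qty=7): fills=#7x#6:4@101; bids=[#7:3@105 #2:1@99 #3:7@99] asks=[-]
After op 9 [order #8] market_sell(qty=4): fills=#7x#8:3@105 #2x#8:1@99; bids=[#3:7@99] asks=[-]
After op 10 [order #9] market_sell(qty=6): fills=#3x#9:6@99; bids=[#3:1@99] asks=[-]

Answer: 3@105,1@99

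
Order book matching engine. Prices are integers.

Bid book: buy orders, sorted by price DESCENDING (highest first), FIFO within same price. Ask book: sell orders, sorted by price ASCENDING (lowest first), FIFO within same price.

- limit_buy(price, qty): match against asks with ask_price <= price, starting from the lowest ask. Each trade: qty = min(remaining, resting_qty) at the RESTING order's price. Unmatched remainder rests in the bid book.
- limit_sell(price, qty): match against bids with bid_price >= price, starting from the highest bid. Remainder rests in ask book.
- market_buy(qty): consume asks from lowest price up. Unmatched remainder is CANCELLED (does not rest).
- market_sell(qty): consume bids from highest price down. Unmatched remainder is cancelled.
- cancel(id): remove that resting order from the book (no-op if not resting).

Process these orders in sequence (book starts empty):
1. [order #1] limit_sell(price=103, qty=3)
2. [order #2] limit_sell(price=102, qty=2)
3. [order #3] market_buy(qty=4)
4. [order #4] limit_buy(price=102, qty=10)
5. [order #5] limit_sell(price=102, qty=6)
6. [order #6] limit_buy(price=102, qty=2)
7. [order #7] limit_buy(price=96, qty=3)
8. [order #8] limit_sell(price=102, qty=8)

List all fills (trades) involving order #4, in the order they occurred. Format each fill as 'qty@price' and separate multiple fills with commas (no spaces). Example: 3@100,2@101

Answer: 6@102,4@102

Derivation:
After op 1 [order #1] limit_sell(price=103, qty=3): fills=none; bids=[-] asks=[#1:3@103]
After op 2 [order #2] limit_sell(price=102, qty=2): fills=none; bids=[-] asks=[#2:2@102 #1:3@103]
After op 3 [order #3] market_buy(qty=4): fills=#3x#2:2@102 #3x#1:2@103; bids=[-] asks=[#1:1@103]
After op 4 [order #4] limit_buy(price=102, qty=10): fills=none; bids=[#4:10@102] asks=[#1:1@103]
After op 5 [order #5] limit_sell(price=102, qty=6): fills=#4x#5:6@102; bids=[#4:4@102] asks=[#1:1@103]
After op 6 [order #6] limit_buy(price=102, qty=2): fills=none; bids=[#4:4@102 #6:2@102] asks=[#1:1@103]
After op 7 [order #7] limit_buy(price=96, qty=3): fills=none; bids=[#4:4@102 #6:2@102 #7:3@96] asks=[#1:1@103]
After op 8 [order #8] limit_sell(price=102, qty=8): fills=#4x#8:4@102 #6x#8:2@102; bids=[#7:3@96] asks=[#8:2@102 #1:1@103]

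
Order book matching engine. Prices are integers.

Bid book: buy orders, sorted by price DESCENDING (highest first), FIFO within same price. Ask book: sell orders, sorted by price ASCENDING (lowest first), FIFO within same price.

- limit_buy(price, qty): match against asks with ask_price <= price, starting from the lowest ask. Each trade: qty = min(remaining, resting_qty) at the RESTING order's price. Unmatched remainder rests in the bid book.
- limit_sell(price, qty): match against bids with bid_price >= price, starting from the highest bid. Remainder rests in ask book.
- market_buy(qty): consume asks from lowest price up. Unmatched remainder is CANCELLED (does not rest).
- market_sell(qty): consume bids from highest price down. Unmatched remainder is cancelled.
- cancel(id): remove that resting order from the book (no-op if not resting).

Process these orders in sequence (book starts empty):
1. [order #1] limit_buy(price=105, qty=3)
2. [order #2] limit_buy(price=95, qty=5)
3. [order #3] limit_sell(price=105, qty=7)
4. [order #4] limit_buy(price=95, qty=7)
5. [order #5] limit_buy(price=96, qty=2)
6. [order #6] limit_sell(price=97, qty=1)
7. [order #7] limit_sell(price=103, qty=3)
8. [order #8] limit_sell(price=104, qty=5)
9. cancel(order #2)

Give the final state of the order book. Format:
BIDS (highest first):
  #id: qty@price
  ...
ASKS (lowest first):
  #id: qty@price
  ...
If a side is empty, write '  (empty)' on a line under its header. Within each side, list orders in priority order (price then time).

After op 1 [order #1] limit_buy(price=105, qty=3): fills=none; bids=[#1:3@105] asks=[-]
After op 2 [order #2] limit_buy(price=95, qty=5): fills=none; bids=[#1:3@105 #2:5@95] asks=[-]
After op 3 [order #3] limit_sell(price=105, qty=7): fills=#1x#3:3@105; bids=[#2:5@95] asks=[#3:4@105]
After op 4 [order #4] limit_buy(price=95, qty=7): fills=none; bids=[#2:5@95 #4:7@95] asks=[#3:4@105]
After op 5 [order #5] limit_buy(price=96, qty=2): fills=none; bids=[#5:2@96 #2:5@95 #4:7@95] asks=[#3:4@105]
After op 6 [order #6] limit_sell(price=97, qty=1): fills=none; bids=[#5:2@96 #2:5@95 #4:7@95] asks=[#6:1@97 #3:4@105]
After op 7 [order #7] limit_sell(price=103, qty=3): fills=none; bids=[#5:2@96 #2:5@95 #4:7@95] asks=[#6:1@97 #7:3@103 #3:4@105]
After op 8 [order #8] limit_sell(price=104, qty=5): fills=none; bids=[#5:2@96 #2:5@95 #4:7@95] asks=[#6:1@97 #7:3@103 #8:5@104 #3:4@105]
After op 9 cancel(order #2): fills=none; bids=[#5:2@96 #4:7@95] asks=[#6:1@97 #7:3@103 #8:5@104 #3:4@105]

Answer: BIDS (highest first):
  #5: 2@96
  #4: 7@95
ASKS (lowest first):
  #6: 1@97
  #7: 3@103
  #8: 5@104
  #3: 4@105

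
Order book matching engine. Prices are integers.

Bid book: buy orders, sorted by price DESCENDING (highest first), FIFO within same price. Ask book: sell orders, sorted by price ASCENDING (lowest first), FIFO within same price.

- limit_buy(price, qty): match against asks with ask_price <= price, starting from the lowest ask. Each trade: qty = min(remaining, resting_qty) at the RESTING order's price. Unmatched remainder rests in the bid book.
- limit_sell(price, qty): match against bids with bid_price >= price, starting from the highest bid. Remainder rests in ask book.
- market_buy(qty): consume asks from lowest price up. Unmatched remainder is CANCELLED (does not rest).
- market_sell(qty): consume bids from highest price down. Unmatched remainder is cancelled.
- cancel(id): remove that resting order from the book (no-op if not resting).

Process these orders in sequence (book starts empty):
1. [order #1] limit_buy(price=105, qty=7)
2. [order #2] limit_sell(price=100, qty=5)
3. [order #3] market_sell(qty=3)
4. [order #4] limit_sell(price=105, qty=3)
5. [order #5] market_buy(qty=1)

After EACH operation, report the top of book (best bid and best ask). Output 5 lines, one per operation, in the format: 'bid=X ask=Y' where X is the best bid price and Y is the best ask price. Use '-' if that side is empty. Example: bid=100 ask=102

After op 1 [order #1] limit_buy(price=105, qty=7): fills=none; bids=[#1:7@105] asks=[-]
After op 2 [order #2] limit_sell(price=100, qty=5): fills=#1x#2:5@105; bids=[#1:2@105] asks=[-]
After op 3 [order #3] market_sell(qty=3): fills=#1x#3:2@105; bids=[-] asks=[-]
After op 4 [order #4] limit_sell(price=105, qty=3): fills=none; bids=[-] asks=[#4:3@105]
After op 5 [order #5] market_buy(qty=1): fills=#5x#4:1@105; bids=[-] asks=[#4:2@105]

Answer: bid=105 ask=-
bid=105 ask=-
bid=- ask=-
bid=- ask=105
bid=- ask=105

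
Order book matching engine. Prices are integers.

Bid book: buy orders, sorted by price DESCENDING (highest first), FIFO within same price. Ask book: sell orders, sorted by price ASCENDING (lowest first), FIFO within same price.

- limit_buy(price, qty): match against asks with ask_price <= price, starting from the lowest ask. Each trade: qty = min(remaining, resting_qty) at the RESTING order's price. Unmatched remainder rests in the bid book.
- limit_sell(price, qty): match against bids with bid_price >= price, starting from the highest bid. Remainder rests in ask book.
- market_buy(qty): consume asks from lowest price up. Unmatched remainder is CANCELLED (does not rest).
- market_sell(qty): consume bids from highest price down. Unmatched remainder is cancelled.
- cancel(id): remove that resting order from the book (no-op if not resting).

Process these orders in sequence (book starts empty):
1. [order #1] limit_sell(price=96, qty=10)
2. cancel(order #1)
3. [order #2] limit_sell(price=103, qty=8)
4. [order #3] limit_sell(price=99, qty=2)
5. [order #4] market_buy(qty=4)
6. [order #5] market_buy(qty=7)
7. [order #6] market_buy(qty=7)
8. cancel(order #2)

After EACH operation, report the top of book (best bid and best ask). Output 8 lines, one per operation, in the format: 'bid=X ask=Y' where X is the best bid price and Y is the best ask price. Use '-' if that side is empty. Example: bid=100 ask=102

After op 1 [order #1] limit_sell(price=96, qty=10): fills=none; bids=[-] asks=[#1:10@96]
After op 2 cancel(order #1): fills=none; bids=[-] asks=[-]
After op 3 [order #2] limit_sell(price=103, qty=8): fills=none; bids=[-] asks=[#2:8@103]
After op 4 [order #3] limit_sell(price=99, qty=2): fills=none; bids=[-] asks=[#3:2@99 #2:8@103]
After op 5 [order #4] market_buy(qty=4): fills=#4x#3:2@99 #4x#2:2@103; bids=[-] asks=[#2:6@103]
After op 6 [order #5] market_buy(qty=7): fills=#5x#2:6@103; bids=[-] asks=[-]
After op 7 [order #6] market_buy(qty=7): fills=none; bids=[-] asks=[-]
After op 8 cancel(order #2): fills=none; bids=[-] asks=[-]

Answer: bid=- ask=96
bid=- ask=-
bid=- ask=103
bid=- ask=99
bid=- ask=103
bid=- ask=-
bid=- ask=-
bid=- ask=-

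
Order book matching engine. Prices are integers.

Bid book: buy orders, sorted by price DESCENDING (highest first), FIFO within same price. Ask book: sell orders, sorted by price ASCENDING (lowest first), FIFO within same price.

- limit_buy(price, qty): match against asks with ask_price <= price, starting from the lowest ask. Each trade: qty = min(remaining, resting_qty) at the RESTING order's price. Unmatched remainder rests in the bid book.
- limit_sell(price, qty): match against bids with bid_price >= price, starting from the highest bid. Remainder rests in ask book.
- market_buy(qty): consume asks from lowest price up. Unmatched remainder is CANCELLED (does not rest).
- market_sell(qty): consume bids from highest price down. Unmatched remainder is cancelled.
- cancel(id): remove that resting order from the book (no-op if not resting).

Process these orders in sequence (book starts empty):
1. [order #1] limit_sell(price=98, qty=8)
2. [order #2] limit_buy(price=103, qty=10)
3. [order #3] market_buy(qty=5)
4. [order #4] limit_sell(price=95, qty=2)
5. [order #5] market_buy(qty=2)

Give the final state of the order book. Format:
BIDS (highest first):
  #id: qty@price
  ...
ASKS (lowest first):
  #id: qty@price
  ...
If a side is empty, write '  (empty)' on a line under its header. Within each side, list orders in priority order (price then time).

Answer: BIDS (highest first):
  (empty)
ASKS (lowest first):
  (empty)

Derivation:
After op 1 [order #1] limit_sell(price=98, qty=8): fills=none; bids=[-] asks=[#1:8@98]
After op 2 [order #2] limit_buy(price=103, qty=10): fills=#2x#1:8@98; bids=[#2:2@103] asks=[-]
After op 3 [order #3] market_buy(qty=5): fills=none; bids=[#2:2@103] asks=[-]
After op 4 [order #4] limit_sell(price=95, qty=2): fills=#2x#4:2@103; bids=[-] asks=[-]
After op 5 [order #5] market_buy(qty=2): fills=none; bids=[-] asks=[-]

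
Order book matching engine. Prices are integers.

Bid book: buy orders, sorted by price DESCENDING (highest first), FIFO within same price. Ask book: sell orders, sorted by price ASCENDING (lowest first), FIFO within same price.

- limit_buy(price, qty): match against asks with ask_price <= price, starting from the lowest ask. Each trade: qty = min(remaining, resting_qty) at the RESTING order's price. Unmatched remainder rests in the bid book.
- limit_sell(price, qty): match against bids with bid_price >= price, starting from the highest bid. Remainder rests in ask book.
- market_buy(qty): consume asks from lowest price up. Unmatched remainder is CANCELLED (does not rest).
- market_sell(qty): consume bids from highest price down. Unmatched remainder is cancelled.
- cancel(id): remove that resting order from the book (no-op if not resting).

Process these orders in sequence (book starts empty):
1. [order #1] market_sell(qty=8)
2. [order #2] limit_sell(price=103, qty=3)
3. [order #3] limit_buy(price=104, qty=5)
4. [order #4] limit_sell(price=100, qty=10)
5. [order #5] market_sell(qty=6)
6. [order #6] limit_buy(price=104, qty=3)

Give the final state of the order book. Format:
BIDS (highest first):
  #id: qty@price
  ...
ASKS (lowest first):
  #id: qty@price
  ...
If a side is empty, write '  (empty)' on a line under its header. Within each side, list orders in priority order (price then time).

Answer: BIDS (highest first):
  (empty)
ASKS (lowest first):
  #4: 5@100

Derivation:
After op 1 [order #1] market_sell(qty=8): fills=none; bids=[-] asks=[-]
After op 2 [order #2] limit_sell(price=103, qty=3): fills=none; bids=[-] asks=[#2:3@103]
After op 3 [order #3] limit_buy(price=104, qty=5): fills=#3x#2:3@103; bids=[#3:2@104] asks=[-]
After op 4 [order #4] limit_sell(price=100, qty=10): fills=#3x#4:2@104; bids=[-] asks=[#4:8@100]
After op 5 [order #5] market_sell(qty=6): fills=none; bids=[-] asks=[#4:8@100]
After op 6 [order #6] limit_buy(price=104, qty=3): fills=#6x#4:3@100; bids=[-] asks=[#4:5@100]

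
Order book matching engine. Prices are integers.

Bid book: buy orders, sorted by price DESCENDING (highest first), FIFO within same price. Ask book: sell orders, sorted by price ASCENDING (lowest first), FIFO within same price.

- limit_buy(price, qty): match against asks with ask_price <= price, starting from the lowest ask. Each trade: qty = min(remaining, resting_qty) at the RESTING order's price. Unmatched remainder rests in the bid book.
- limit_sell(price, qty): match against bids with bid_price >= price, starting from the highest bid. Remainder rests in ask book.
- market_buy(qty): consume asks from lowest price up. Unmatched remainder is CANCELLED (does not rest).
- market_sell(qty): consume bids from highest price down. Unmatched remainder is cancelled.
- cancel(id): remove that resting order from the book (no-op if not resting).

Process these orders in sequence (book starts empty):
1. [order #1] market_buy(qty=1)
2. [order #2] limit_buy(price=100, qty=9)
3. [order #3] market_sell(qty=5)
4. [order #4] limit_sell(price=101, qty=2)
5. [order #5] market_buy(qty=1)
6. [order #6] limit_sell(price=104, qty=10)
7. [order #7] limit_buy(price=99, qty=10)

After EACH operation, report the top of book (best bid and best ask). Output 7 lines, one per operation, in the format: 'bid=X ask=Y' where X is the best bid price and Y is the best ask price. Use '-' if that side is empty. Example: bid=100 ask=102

Answer: bid=- ask=-
bid=100 ask=-
bid=100 ask=-
bid=100 ask=101
bid=100 ask=101
bid=100 ask=101
bid=100 ask=101

Derivation:
After op 1 [order #1] market_buy(qty=1): fills=none; bids=[-] asks=[-]
After op 2 [order #2] limit_buy(price=100, qty=9): fills=none; bids=[#2:9@100] asks=[-]
After op 3 [order #3] market_sell(qty=5): fills=#2x#3:5@100; bids=[#2:4@100] asks=[-]
After op 4 [order #4] limit_sell(price=101, qty=2): fills=none; bids=[#2:4@100] asks=[#4:2@101]
After op 5 [order #5] market_buy(qty=1): fills=#5x#4:1@101; bids=[#2:4@100] asks=[#4:1@101]
After op 6 [order #6] limit_sell(price=104, qty=10): fills=none; bids=[#2:4@100] asks=[#4:1@101 #6:10@104]
After op 7 [order #7] limit_buy(price=99, qty=10): fills=none; bids=[#2:4@100 #7:10@99] asks=[#4:1@101 #6:10@104]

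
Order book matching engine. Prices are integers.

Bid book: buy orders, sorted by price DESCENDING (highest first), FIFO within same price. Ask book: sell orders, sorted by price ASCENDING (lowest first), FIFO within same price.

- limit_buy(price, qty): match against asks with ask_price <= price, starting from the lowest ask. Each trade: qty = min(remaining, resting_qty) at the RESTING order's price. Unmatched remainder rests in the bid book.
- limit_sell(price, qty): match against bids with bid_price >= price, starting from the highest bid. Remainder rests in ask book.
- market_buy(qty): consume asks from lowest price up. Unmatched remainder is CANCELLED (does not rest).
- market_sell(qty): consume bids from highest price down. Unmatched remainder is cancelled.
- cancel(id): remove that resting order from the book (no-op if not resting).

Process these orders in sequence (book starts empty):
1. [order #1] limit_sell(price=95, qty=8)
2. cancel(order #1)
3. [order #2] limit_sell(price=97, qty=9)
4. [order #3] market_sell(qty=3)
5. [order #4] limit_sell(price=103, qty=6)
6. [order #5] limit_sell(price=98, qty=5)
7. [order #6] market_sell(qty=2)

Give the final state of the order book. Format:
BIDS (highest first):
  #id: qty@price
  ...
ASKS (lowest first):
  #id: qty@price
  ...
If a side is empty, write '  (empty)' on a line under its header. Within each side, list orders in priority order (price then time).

After op 1 [order #1] limit_sell(price=95, qty=8): fills=none; bids=[-] asks=[#1:8@95]
After op 2 cancel(order #1): fills=none; bids=[-] asks=[-]
After op 3 [order #2] limit_sell(price=97, qty=9): fills=none; bids=[-] asks=[#2:9@97]
After op 4 [order #3] market_sell(qty=3): fills=none; bids=[-] asks=[#2:9@97]
After op 5 [order #4] limit_sell(price=103, qty=6): fills=none; bids=[-] asks=[#2:9@97 #4:6@103]
After op 6 [order #5] limit_sell(price=98, qty=5): fills=none; bids=[-] asks=[#2:9@97 #5:5@98 #4:6@103]
After op 7 [order #6] market_sell(qty=2): fills=none; bids=[-] asks=[#2:9@97 #5:5@98 #4:6@103]

Answer: BIDS (highest first):
  (empty)
ASKS (lowest first):
  #2: 9@97
  #5: 5@98
  #4: 6@103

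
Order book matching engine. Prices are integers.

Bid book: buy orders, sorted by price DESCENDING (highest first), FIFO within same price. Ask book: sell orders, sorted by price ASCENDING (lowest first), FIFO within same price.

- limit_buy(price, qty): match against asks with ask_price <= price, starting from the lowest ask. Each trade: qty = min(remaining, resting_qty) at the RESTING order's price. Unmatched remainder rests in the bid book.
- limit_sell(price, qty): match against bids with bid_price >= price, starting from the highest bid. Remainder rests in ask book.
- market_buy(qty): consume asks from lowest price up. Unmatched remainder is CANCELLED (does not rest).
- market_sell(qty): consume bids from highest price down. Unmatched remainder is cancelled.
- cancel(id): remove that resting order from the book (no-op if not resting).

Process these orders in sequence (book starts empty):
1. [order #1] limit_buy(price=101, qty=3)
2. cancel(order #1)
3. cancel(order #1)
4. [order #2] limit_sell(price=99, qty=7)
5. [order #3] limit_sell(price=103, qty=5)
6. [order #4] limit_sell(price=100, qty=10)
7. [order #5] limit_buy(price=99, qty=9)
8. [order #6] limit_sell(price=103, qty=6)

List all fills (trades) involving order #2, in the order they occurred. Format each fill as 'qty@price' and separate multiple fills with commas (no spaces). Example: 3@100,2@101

After op 1 [order #1] limit_buy(price=101, qty=3): fills=none; bids=[#1:3@101] asks=[-]
After op 2 cancel(order #1): fills=none; bids=[-] asks=[-]
After op 3 cancel(order #1): fills=none; bids=[-] asks=[-]
After op 4 [order #2] limit_sell(price=99, qty=7): fills=none; bids=[-] asks=[#2:7@99]
After op 5 [order #3] limit_sell(price=103, qty=5): fills=none; bids=[-] asks=[#2:7@99 #3:5@103]
After op 6 [order #4] limit_sell(price=100, qty=10): fills=none; bids=[-] asks=[#2:7@99 #4:10@100 #3:5@103]
After op 7 [order #5] limit_buy(price=99, qty=9): fills=#5x#2:7@99; bids=[#5:2@99] asks=[#4:10@100 #3:5@103]
After op 8 [order #6] limit_sell(price=103, qty=6): fills=none; bids=[#5:2@99] asks=[#4:10@100 #3:5@103 #6:6@103]

Answer: 7@99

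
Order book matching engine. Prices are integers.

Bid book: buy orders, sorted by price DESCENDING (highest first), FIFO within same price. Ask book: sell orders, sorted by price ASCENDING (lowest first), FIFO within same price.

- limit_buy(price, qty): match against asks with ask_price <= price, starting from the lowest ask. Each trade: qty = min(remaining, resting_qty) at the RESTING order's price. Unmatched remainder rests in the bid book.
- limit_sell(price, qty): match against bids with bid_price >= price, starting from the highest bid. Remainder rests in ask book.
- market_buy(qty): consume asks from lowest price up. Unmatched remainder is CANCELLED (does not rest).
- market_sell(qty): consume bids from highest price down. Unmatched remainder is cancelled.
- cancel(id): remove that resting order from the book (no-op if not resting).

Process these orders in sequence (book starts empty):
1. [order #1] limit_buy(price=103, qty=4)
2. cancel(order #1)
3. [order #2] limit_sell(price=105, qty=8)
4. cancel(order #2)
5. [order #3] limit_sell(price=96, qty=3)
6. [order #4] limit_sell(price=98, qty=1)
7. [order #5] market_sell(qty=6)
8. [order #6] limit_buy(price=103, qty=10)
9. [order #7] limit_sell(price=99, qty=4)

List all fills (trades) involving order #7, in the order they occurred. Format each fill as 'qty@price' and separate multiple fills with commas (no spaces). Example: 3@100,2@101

Answer: 4@103

Derivation:
After op 1 [order #1] limit_buy(price=103, qty=4): fills=none; bids=[#1:4@103] asks=[-]
After op 2 cancel(order #1): fills=none; bids=[-] asks=[-]
After op 3 [order #2] limit_sell(price=105, qty=8): fills=none; bids=[-] asks=[#2:8@105]
After op 4 cancel(order #2): fills=none; bids=[-] asks=[-]
After op 5 [order #3] limit_sell(price=96, qty=3): fills=none; bids=[-] asks=[#3:3@96]
After op 6 [order #4] limit_sell(price=98, qty=1): fills=none; bids=[-] asks=[#3:3@96 #4:1@98]
After op 7 [order #5] market_sell(qty=6): fills=none; bids=[-] asks=[#3:3@96 #4:1@98]
After op 8 [order #6] limit_buy(price=103, qty=10): fills=#6x#3:3@96 #6x#4:1@98; bids=[#6:6@103] asks=[-]
After op 9 [order #7] limit_sell(price=99, qty=4): fills=#6x#7:4@103; bids=[#6:2@103] asks=[-]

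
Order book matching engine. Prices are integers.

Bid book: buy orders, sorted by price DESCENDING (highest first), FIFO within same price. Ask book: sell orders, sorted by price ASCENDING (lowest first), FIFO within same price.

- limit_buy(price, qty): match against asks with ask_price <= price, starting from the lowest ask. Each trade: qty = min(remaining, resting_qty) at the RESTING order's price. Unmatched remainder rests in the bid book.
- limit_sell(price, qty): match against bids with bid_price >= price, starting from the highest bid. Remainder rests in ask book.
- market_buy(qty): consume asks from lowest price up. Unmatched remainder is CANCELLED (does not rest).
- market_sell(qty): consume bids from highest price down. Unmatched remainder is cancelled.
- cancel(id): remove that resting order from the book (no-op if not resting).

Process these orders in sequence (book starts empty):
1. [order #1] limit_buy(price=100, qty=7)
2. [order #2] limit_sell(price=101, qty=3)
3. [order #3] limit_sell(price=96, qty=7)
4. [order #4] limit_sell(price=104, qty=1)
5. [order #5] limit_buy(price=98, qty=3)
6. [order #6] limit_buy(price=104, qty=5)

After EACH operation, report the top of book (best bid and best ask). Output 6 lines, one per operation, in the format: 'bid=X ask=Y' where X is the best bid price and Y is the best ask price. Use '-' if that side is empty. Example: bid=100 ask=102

Answer: bid=100 ask=-
bid=100 ask=101
bid=- ask=101
bid=- ask=101
bid=98 ask=101
bid=104 ask=-

Derivation:
After op 1 [order #1] limit_buy(price=100, qty=7): fills=none; bids=[#1:7@100] asks=[-]
After op 2 [order #2] limit_sell(price=101, qty=3): fills=none; bids=[#1:7@100] asks=[#2:3@101]
After op 3 [order #3] limit_sell(price=96, qty=7): fills=#1x#3:7@100; bids=[-] asks=[#2:3@101]
After op 4 [order #4] limit_sell(price=104, qty=1): fills=none; bids=[-] asks=[#2:3@101 #4:1@104]
After op 5 [order #5] limit_buy(price=98, qty=3): fills=none; bids=[#5:3@98] asks=[#2:3@101 #4:1@104]
After op 6 [order #6] limit_buy(price=104, qty=5): fills=#6x#2:3@101 #6x#4:1@104; bids=[#6:1@104 #5:3@98] asks=[-]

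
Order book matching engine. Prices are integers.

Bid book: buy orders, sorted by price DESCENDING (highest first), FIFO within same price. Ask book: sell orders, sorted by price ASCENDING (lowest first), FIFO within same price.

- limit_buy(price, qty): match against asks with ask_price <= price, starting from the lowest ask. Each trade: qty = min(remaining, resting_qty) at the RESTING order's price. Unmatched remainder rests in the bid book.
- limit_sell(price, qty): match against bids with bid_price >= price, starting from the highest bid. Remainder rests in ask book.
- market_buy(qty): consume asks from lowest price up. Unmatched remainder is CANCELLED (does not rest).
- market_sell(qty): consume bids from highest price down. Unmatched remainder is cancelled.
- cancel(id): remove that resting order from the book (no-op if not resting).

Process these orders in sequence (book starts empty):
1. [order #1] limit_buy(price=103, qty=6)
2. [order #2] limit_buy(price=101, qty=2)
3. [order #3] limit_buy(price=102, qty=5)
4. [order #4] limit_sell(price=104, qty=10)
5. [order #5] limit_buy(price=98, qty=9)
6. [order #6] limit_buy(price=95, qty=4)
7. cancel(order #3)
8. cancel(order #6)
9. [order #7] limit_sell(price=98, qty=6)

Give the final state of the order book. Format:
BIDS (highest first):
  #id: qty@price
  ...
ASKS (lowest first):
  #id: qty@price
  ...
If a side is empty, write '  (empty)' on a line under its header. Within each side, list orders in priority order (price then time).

Answer: BIDS (highest first):
  #2: 2@101
  #5: 9@98
ASKS (lowest first):
  #4: 10@104

Derivation:
After op 1 [order #1] limit_buy(price=103, qty=6): fills=none; bids=[#1:6@103] asks=[-]
After op 2 [order #2] limit_buy(price=101, qty=2): fills=none; bids=[#1:6@103 #2:2@101] asks=[-]
After op 3 [order #3] limit_buy(price=102, qty=5): fills=none; bids=[#1:6@103 #3:5@102 #2:2@101] asks=[-]
After op 4 [order #4] limit_sell(price=104, qty=10): fills=none; bids=[#1:6@103 #3:5@102 #2:2@101] asks=[#4:10@104]
After op 5 [order #5] limit_buy(price=98, qty=9): fills=none; bids=[#1:6@103 #3:5@102 #2:2@101 #5:9@98] asks=[#4:10@104]
After op 6 [order #6] limit_buy(price=95, qty=4): fills=none; bids=[#1:6@103 #3:5@102 #2:2@101 #5:9@98 #6:4@95] asks=[#4:10@104]
After op 7 cancel(order #3): fills=none; bids=[#1:6@103 #2:2@101 #5:9@98 #6:4@95] asks=[#4:10@104]
After op 8 cancel(order #6): fills=none; bids=[#1:6@103 #2:2@101 #5:9@98] asks=[#4:10@104]
After op 9 [order #7] limit_sell(price=98, qty=6): fills=#1x#7:6@103; bids=[#2:2@101 #5:9@98] asks=[#4:10@104]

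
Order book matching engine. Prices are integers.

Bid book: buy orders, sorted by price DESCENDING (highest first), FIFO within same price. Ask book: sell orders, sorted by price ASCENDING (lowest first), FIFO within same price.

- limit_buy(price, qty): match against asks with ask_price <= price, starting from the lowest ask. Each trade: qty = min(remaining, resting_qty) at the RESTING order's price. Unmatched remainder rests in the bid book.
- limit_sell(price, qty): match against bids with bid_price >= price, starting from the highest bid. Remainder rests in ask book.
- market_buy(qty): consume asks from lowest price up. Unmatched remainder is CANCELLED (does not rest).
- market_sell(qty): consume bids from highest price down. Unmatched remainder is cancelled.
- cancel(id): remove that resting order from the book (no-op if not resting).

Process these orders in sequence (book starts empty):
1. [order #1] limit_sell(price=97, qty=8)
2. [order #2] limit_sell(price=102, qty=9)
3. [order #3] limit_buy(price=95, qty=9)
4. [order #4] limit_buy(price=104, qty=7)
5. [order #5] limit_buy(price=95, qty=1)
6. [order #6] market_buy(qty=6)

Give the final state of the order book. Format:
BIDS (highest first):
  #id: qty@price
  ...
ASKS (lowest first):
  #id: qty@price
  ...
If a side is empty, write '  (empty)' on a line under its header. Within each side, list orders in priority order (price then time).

After op 1 [order #1] limit_sell(price=97, qty=8): fills=none; bids=[-] asks=[#1:8@97]
After op 2 [order #2] limit_sell(price=102, qty=9): fills=none; bids=[-] asks=[#1:8@97 #2:9@102]
After op 3 [order #3] limit_buy(price=95, qty=9): fills=none; bids=[#3:9@95] asks=[#1:8@97 #2:9@102]
After op 4 [order #4] limit_buy(price=104, qty=7): fills=#4x#1:7@97; bids=[#3:9@95] asks=[#1:1@97 #2:9@102]
After op 5 [order #5] limit_buy(price=95, qty=1): fills=none; bids=[#3:9@95 #5:1@95] asks=[#1:1@97 #2:9@102]
After op 6 [order #6] market_buy(qty=6): fills=#6x#1:1@97 #6x#2:5@102; bids=[#3:9@95 #5:1@95] asks=[#2:4@102]

Answer: BIDS (highest first):
  #3: 9@95
  #5: 1@95
ASKS (lowest first):
  #2: 4@102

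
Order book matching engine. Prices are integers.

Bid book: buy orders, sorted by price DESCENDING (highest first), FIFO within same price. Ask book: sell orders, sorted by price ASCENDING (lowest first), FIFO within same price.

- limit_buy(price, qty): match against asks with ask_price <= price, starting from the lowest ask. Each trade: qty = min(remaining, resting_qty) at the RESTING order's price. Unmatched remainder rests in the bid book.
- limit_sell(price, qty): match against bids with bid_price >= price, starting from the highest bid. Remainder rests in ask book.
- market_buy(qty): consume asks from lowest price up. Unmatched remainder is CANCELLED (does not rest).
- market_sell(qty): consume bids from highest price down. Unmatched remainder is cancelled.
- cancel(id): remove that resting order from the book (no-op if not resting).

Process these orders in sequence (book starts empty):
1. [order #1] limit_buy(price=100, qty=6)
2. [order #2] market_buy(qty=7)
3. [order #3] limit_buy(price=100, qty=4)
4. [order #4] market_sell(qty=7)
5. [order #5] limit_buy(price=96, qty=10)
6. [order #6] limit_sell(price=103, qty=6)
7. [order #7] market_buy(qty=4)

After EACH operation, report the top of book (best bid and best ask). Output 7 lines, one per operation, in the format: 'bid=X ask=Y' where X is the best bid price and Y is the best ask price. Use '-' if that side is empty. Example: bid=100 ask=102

After op 1 [order #1] limit_buy(price=100, qty=6): fills=none; bids=[#1:6@100] asks=[-]
After op 2 [order #2] market_buy(qty=7): fills=none; bids=[#1:6@100] asks=[-]
After op 3 [order #3] limit_buy(price=100, qty=4): fills=none; bids=[#1:6@100 #3:4@100] asks=[-]
After op 4 [order #4] market_sell(qty=7): fills=#1x#4:6@100 #3x#4:1@100; bids=[#3:3@100] asks=[-]
After op 5 [order #5] limit_buy(price=96, qty=10): fills=none; bids=[#3:3@100 #5:10@96] asks=[-]
After op 6 [order #6] limit_sell(price=103, qty=6): fills=none; bids=[#3:3@100 #5:10@96] asks=[#6:6@103]
After op 7 [order #7] market_buy(qty=4): fills=#7x#6:4@103; bids=[#3:3@100 #5:10@96] asks=[#6:2@103]

Answer: bid=100 ask=-
bid=100 ask=-
bid=100 ask=-
bid=100 ask=-
bid=100 ask=-
bid=100 ask=103
bid=100 ask=103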